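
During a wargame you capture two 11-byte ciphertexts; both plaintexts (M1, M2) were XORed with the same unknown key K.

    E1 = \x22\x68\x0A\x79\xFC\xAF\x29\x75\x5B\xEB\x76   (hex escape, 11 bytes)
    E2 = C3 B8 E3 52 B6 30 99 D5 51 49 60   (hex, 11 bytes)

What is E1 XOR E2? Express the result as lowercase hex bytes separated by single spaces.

E1 ⊕ E2 = (M1 ⊕ K) ⊕ (M2 ⊕ K) = M1 ⊕ M2 — the shared key cancels under XOR.
byte 0: 00100010 xor 11000011 = 11100001
byte 1: 01101000 xor 10111000 = 11010000
byte 2: 00001010 xor 11100011 = 11101001
byte 3: 01111001 xor 01010010 = 00101011
byte 4: 11111100 xor 10110110 = 01001010
byte 5: 10101111 xor 00110000 = 10011111
byte 6: 00101001 xor 10011001 = 10110000
byte 7: 01110101 xor 11010101 = 10100000
byte 8: 01011011 xor 01010001 = 00001010
byte 9: 11101011 xor 01001001 = 10100010
byte 10: 01110110 xor 01100000 = 00010110

e1 d0 e9 2b 4a 9f b0 a0 0a a2 16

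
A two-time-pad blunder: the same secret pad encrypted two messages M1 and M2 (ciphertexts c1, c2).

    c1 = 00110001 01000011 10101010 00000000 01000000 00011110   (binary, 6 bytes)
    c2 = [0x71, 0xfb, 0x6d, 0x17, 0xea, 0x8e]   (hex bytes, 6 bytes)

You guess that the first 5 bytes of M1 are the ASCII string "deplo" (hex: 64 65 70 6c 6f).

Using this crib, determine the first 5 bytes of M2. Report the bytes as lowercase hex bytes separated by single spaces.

24 dd b7 7b c5

First, c1 ⊕ c2 = (M1 ⊕ K) ⊕ (M2 ⊕ K) = M1 ⊕ M2, so the key drops out. Then M2 = (M1 ⊕ M2) ⊕ M1 over the first 5 bytes.
byte 0: (31 ^ 71) ^ 64 = 40 ^ 64 = 24
byte 1: (43 ^ fb) ^ 65 = b8 ^ 65 = dd
byte 2: (aa ^ 6d) ^ 70 = c7 ^ 70 = b7
byte 3: (00 ^ 17) ^ 6c = 17 ^ 6c = 7b
byte 4: (40 ^ ea) ^ 6f = aa ^ 6f = c5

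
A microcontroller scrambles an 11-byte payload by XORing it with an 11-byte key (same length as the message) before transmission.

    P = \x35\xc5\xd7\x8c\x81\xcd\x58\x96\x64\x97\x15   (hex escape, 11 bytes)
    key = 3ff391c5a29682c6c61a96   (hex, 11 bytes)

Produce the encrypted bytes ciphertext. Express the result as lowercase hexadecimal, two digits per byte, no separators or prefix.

0a364649235bda50a28d83

35 ^ 3f = 0a
c5 ^ f3 = 36
d7 ^ 91 = 46
8c ^ c5 = 49
81 ^ a2 = 23
cd ^ 96 = 5b
58 ^ 82 = da
96 ^ c6 = 50
64 ^ c6 = a2
97 ^ 1a = 8d
15 ^ 96 = 83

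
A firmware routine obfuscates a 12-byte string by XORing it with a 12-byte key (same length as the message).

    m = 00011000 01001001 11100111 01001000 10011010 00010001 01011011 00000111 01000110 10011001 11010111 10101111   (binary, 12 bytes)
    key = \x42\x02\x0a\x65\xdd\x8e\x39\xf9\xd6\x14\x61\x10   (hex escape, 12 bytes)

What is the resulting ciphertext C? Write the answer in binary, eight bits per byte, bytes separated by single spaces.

18 XOR 42 = 5a
49 XOR 02 = 4b
e7 XOR 0a = ed
48 XOR 65 = 2d
9a XOR dd = 47
11 XOR 8e = 9f
5b XOR 39 = 62
07 XOR f9 = fe
46 XOR d6 = 90
99 XOR 14 = 8d
d7 XOR 61 = b6
af XOR 10 = bf

01011010 01001011 11101101 00101101 01000111 10011111 01100010 11111110 10010000 10001101 10110110 10111111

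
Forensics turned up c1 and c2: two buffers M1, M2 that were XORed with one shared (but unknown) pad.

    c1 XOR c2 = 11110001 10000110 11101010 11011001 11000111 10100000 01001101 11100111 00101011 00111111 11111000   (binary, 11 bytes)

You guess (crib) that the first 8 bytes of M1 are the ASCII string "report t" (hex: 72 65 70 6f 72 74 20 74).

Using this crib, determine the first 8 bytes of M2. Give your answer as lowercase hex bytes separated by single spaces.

83 e3 9a b6 b5 d4 6d 93

Since c1 ⊕ c2 = M1 ⊕ M2, XORing with the guessed M1 bytes yields the corresponding M2 bytes: M2 = (c1 ⊕ c2) ⊕ M1.
f1 ⊕ 72 = 83
86 ⊕ 65 = e3
ea ⊕ 70 = 9a
d9 ⊕ 6f = b6
c7 ⊕ 72 = b5
a0 ⊕ 74 = d4
4d ⊕ 20 = 6d
e7 ⊕ 74 = 93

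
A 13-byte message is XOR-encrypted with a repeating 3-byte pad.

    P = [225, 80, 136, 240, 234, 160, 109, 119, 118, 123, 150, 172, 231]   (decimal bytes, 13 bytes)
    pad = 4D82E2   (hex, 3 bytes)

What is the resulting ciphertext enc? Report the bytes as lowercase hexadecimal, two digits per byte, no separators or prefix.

The 3-byte key repeats, so the effective keystream is 4d 82 e2 4d 82 e2 4d 82 e2 4d 82 e2 4d.
byte 0: 11100001 XOR 01001101 = 10101100
byte 1: 01010000 XOR 10000010 = 11010010
byte 2: 10001000 XOR 11100010 = 01101010
byte 3: 11110000 XOR 01001101 = 10111101
byte 4: 11101010 XOR 10000010 = 01101000
byte 5: 10100000 XOR 11100010 = 01000010
byte 6: 01101101 XOR 01001101 = 00100000
byte 7: 01110111 XOR 10000010 = 11110101
byte 8: 01110110 XOR 11100010 = 10010100
byte 9: 01111011 XOR 01001101 = 00110110
byte 10: 10010110 XOR 10000010 = 00010100
byte 11: 10101100 XOR 11100010 = 01001110
byte 12: 11100111 XOR 01001101 = 10101010

acd26abd684220f59436144eaa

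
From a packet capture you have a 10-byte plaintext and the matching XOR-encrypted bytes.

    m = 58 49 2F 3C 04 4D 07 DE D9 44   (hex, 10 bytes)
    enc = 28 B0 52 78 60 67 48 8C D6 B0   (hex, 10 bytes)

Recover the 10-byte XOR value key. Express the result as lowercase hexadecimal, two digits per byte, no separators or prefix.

70f97d44642a4f520ff4

Since enc = m ⊕ key, XORing both sides with m gives key = m ⊕ enc.
58 xor 28 = 70
49 xor b0 = f9
2f xor 52 = 7d
3c xor 78 = 44
04 xor 60 = 64
4d xor 67 = 2a
07 xor 48 = 4f
de xor 8c = 52
d9 xor d6 = 0f
44 xor b0 = f4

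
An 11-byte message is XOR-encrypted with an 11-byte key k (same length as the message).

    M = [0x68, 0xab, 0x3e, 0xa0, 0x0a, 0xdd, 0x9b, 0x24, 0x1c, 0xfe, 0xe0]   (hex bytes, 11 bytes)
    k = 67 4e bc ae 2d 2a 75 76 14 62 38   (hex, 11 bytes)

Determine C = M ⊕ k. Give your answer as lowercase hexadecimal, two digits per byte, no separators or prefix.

XOR is its own inverse, so applying the key byte-wise gives the result directly.
byte 0: 68 XOR 67 = 0f
byte 1: ab XOR 4e = e5
byte 2: 3e XOR bc = 82
byte 3: a0 XOR ae = 0e
byte 4: 0a XOR 2d = 27
byte 5: dd XOR 2a = f7
byte 6: 9b XOR 75 = ee
byte 7: 24 XOR 76 = 52
byte 8: 1c XOR 14 = 08
byte 9: fe XOR 62 = 9c
byte 10: e0 XOR 38 = d8

0fe5820e27f7ee52089cd8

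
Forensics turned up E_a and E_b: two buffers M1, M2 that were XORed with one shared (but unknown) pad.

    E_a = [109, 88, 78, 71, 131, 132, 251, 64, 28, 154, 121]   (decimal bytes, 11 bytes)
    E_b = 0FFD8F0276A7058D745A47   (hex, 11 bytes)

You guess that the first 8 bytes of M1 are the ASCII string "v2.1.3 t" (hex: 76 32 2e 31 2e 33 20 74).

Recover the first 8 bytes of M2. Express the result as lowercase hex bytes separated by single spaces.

First, E_a ⊕ E_b = (M1 ⊕ K) ⊕ (M2 ⊕ K) = M1 ⊕ M2, so the key drops out. Then M2 = (M1 ⊕ M2) ⊕ M1 over the first 8 bytes.
byte 0: (6d ^ 0f) ^ 76 = 62 ^ 76 = 14
byte 1: (58 ^ fd) ^ 32 = a5 ^ 32 = 97
byte 2: (4e ^ 8f) ^ 2e = c1 ^ 2e = ef
byte 3: (47 ^ 02) ^ 31 = 45 ^ 31 = 74
byte 4: (83 ^ 76) ^ 2e = f5 ^ 2e = db
byte 5: (84 ^ a7) ^ 33 = 23 ^ 33 = 10
byte 6: (fb ^ 05) ^ 20 = fe ^ 20 = de
byte 7: (40 ^ 8d) ^ 74 = cd ^ 74 = b9

14 97 ef 74 db 10 de b9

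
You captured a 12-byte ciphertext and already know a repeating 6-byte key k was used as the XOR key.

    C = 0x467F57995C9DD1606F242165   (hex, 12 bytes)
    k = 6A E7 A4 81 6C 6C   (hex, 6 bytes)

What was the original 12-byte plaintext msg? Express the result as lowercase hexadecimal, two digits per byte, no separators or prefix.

2c98f31830f1bb87cba54d09

The 6-byte key repeats, so the effective keystream is 6a e7 a4 81 6c 6c 6a e7 a4 81 6c 6c.
byte 0:  70 xor 106 =  44
byte 1: 127 xor 231 = 152
byte 2:  87 xor 164 = 243
byte 3: 153 xor 129 =  24
byte 4:  92 xor 108 =  48
byte 5: 157 xor 108 = 241
byte 6: 209 xor 106 = 187
byte 7:  96 xor 231 = 135
byte 8: 111 xor 164 = 203
byte 9:  36 xor 129 = 165
byte 10:  33 xor 108 =  77
byte 11: 101 xor 108 =   9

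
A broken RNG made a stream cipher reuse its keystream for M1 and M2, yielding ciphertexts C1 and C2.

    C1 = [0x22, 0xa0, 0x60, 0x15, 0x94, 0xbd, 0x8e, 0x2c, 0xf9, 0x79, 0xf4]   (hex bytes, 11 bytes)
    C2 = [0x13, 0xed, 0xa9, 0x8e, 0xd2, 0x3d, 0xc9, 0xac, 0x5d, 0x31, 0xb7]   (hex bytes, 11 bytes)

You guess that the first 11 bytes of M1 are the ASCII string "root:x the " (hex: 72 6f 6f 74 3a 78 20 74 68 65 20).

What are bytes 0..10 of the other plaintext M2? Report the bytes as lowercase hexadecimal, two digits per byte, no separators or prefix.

First, C1 ⊕ C2 = (M1 ⊕ K) ⊕ (M2 ⊕ K) = M1 ⊕ M2, so the key drops out. Then M2 = (M1 ⊕ M2) ⊕ M1 over the first 11 bytes.
byte 0: (22 ⊕ 13) ⊕ 72 = 31 ⊕ 72 = 43
byte 1: (a0 ⊕ ed) ⊕ 6f = 4d ⊕ 6f = 22
byte 2: (60 ⊕ a9) ⊕ 6f = c9 ⊕ 6f = a6
byte 3: (15 ⊕ 8e) ⊕ 74 = 9b ⊕ 74 = ef
byte 4: (94 ⊕ d2) ⊕ 3a = 46 ⊕ 3a = 7c
byte 5: (bd ⊕ 3d) ⊕ 78 = 80 ⊕ 78 = f8
byte 6: (8e ⊕ c9) ⊕ 20 = 47 ⊕ 20 = 67
byte 7: (2c ⊕ ac) ⊕ 74 = 80 ⊕ 74 = f4
byte 8: (f9 ⊕ 5d) ⊕ 68 = a4 ⊕ 68 = cc
byte 9: (79 ⊕ 31) ⊕ 65 = 48 ⊕ 65 = 2d
byte 10: (f4 ⊕ b7) ⊕ 20 = 43 ⊕ 20 = 63

4322a6ef7cf867f4cc2d63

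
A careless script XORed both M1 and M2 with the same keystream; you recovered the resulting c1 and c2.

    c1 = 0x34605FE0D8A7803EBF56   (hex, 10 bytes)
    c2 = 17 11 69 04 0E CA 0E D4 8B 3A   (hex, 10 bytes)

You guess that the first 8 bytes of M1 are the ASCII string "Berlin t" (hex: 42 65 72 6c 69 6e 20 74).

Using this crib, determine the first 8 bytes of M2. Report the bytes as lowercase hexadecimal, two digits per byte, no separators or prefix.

61144488bf03ae9e

First, c1 ⊕ c2 = (M1 ⊕ K) ⊕ (M2 ⊕ K) = M1 ⊕ M2, so the key drops out. Then M2 = (M1 ⊕ M2) ⊕ M1 over the first 8 bytes.
byte 0: (34 xor 17) xor 42 = 23 xor 42 = 61
byte 1: (60 xor 11) xor 65 = 71 xor 65 = 14
byte 2: (5f xor 69) xor 72 = 36 xor 72 = 44
byte 3: (e0 xor 04) xor 6c = e4 xor 6c = 88
byte 4: (d8 xor 0e) xor 69 = d6 xor 69 = bf
byte 5: (a7 xor ca) xor 6e = 6d xor 6e = 03
byte 6: (80 xor 0e) xor 20 = 8e xor 20 = ae
byte 7: (3e xor d4) xor 74 = ea xor 74 = 9e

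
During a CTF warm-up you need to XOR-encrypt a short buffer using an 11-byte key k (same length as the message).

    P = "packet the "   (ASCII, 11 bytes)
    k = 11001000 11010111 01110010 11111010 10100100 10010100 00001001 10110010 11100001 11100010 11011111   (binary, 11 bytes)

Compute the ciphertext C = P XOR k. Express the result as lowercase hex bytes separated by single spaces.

70 ^ c8 = b8
61 ^ d7 = b6
63 ^ 72 = 11
6b ^ fa = 91
65 ^ a4 = c1
74 ^ 94 = e0
20 ^ 09 = 29
74 ^ b2 = c6
68 ^ e1 = 89
65 ^ e2 = 87
20 ^ df = ff

b8 b6 11 91 c1 e0 29 c6 89 87 ff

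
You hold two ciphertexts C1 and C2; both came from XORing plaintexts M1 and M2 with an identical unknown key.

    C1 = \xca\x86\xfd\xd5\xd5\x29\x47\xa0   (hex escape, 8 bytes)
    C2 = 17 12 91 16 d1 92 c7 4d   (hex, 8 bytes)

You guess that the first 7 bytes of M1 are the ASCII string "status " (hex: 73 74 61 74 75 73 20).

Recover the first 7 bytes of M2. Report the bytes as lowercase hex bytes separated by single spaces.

First, C1 ⊕ C2 = (M1 ⊕ K) ⊕ (M2 ⊕ K) = M1 ⊕ M2, so the key drops out. Then M2 = (M1 ⊕ M2) ⊕ M1 over the first 7 bytes.
byte 0: (ca XOR 17) XOR 73 = dd XOR 73 = ae
byte 1: (86 XOR 12) XOR 74 = 94 XOR 74 = e0
byte 2: (fd XOR 91) XOR 61 = 6c XOR 61 = 0d
byte 3: (d5 XOR 16) XOR 74 = c3 XOR 74 = b7
byte 4: (d5 XOR d1) XOR 75 = 04 XOR 75 = 71
byte 5: (29 XOR 92) XOR 73 = bb XOR 73 = c8
byte 6: (47 XOR c7) XOR 20 = 80 XOR 20 = a0

ae e0 0d b7 71 c8 a0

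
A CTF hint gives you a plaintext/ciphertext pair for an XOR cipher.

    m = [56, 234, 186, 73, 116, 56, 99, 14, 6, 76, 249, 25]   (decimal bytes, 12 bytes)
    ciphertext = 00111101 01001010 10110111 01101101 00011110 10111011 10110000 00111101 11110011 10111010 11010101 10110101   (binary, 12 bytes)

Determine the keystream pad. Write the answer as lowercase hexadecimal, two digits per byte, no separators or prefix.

05a00d246a83d333f5f62cac

Since ciphertext = m ⊕ pad, XORing both sides with m gives pad = m ⊕ ciphertext.
 56 ^  61 =   5
234 ^  74 = 160
186 ^ 183 =  13
 73 ^ 109 =  36
116 ^  30 = 106
 56 ^ 187 = 131
 99 ^ 176 = 211
 14 ^  61 =  51
  6 ^ 243 = 245
 76 ^ 186 = 246
249 ^ 213 =  44
 25 ^ 181 = 172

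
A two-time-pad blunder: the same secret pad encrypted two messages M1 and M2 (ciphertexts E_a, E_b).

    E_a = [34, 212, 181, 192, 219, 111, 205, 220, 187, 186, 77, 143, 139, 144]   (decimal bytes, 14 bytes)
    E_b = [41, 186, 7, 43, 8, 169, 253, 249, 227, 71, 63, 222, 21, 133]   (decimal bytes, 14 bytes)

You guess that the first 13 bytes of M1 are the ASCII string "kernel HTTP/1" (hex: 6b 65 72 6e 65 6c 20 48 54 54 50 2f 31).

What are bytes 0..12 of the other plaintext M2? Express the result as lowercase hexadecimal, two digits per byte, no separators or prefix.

First, E_a ⊕ E_b = (M1 ⊕ K) ⊕ (M2 ⊕ K) = M1 ⊕ M2, so the key drops out. Then M2 = (M1 ⊕ M2) ⊕ M1 over the first 13 bytes.
byte 0: (22 XOR 29) XOR 6b = 0b XOR 6b = 60
byte 1: (d4 XOR ba) XOR 65 = 6e XOR 65 = 0b
byte 2: (b5 XOR 07) XOR 72 = b2 XOR 72 = c0
byte 3: (c0 XOR 2b) XOR 6e = eb XOR 6e = 85
byte 4: (db XOR 08) XOR 65 = d3 XOR 65 = b6
byte 5: (6f XOR a9) XOR 6c = c6 XOR 6c = aa
byte 6: (cd XOR fd) XOR 20 = 30 XOR 20 = 10
byte 7: (dc XOR f9) XOR 48 = 25 XOR 48 = 6d
byte 8: (bb XOR e3) XOR 54 = 58 XOR 54 = 0c
byte 9: (ba XOR 47) XOR 54 = fd XOR 54 = a9
byte 10: (4d XOR 3f) XOR 50 = 72 XOR 50 = 22
byte 11: (8f XOR de) XOR 2f = 51 XOR 2f = 7e
byte 12: (8b XOR 15) XOR 31 = 9e XOR 31 = af

600bc085b6aa106d0ca9227eaf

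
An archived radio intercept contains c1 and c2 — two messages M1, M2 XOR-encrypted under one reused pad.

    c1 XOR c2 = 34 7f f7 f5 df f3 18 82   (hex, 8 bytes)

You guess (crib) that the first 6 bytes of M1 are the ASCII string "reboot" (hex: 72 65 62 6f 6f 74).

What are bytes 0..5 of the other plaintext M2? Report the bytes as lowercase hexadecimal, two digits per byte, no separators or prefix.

Since c1 ⊕ c2 = M1 ⊕ M2, XORing with the guessed M1 bytes yields the corresponding M2 bytes: M2 = (c1 ⊕ c2) ⊕ M1.
byte 0: 34 XOR 72 = 46
byte 1: 7f XOR 65 = 1a
byte 2: f7 XOR 62 = 95
byte 3: f5 XOR 6f = 9a
byte 4: df XOR 6f = b0
byte 5: f3 XOR 74 = 87

461a959ab087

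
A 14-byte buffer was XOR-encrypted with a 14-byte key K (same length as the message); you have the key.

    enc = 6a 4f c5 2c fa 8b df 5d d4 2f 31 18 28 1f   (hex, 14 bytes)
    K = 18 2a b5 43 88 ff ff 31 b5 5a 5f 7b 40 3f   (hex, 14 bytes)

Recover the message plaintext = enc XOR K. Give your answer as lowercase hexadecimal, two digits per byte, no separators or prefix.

7265706f7274206c61756e636820

6a XOR 18 = 72
4f XOR 2a = 65
c5 XOR b5 = 70
2c XOR 43 = 6f
fa XOR 88 = 72
8b XOR ff = 74
df XOR ff = 20
5d XOR 31 = 6c
d4 XOR b5 = 61
2f XOR 5a = 75
31 XOR 5f = 6e
18 XOR 7b = 63
28 XOR 40 = 68
1f XOR 3f = 20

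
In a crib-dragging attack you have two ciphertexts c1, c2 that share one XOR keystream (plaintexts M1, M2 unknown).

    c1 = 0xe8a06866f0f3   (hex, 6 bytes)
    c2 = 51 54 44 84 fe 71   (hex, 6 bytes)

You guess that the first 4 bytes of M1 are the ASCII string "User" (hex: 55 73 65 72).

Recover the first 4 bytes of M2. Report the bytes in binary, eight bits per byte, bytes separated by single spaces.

11101100 10000111 01001001 10010000

First, c1 ⊕ c2 = (M1 ⊕ K) ⊕ (M2 ⊕ K) = M1 ⊕ M2, so the key drops out. Then M2 = (M1 ⊕ M2) ⊕ M1 over the first 4 bytes.
byte 0: (e8 xor 51) xor 55 = b9 xor 55 = ec
byte 1: (a0 xor 54) xor 73 = f4 xor 73 = 87
byte 2: (68 xor 44) xor 65 = 2c xor 65 = 49
byte 3: (66 xor 84) xor 72 = e2 xor 72 = 90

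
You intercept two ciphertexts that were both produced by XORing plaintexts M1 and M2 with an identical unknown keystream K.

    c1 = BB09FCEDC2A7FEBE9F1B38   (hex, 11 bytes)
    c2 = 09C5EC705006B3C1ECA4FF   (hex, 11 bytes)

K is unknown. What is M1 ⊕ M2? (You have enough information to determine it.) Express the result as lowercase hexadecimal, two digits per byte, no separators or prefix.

c1 ⊕ c2 = (M1 ⊕ K) ⊕ (M2 ⊕ K) = M1 ⊕ M2 — the shared key cancels under XOR.
byte 0: bb ^ 09 = b2
byte 1: 09 ^ c5 = cc
byte 2: fc ^ ec = 10
byte 3: ed ^ 70 = 9d
byte 4: c2 ^ 50 = 92
byte 5: a7 ^ 06 = a1
byte 6: fe ^ b3 = 4d
byte 7: be ^ c1 = 7f
byte 8: 9f ^ ec = 73
byte 9: 1b ^ a4 = bf
byte 10: 38 ^ ff = c7

b2cc109d92a14d7f73bfc7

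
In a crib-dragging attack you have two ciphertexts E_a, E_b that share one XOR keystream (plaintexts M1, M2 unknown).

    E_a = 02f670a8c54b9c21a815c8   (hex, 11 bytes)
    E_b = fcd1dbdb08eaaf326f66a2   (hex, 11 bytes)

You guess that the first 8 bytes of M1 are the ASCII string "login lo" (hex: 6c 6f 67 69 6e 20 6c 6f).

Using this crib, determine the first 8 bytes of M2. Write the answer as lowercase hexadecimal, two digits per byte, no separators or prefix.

First, E_a ⊕ E_b = (M1 ⊕ K) ⊕ (M2 ⊕ K) = M1 ⊕ M2, so the key drops out. Then M2 = (M1 ⊕ M2) ⊕ M1 over the first 8 bytes.
byte 0: (02 xor fc) xor 6c = fe xor 6c = 92
byte 1: (f6 xor d1) xor 6f = 27 xor 6f = 48
byte 2: (70 xor db) xor 67 = ab xor 67 = cc
byte 3: (a8 xor db) xor 69 = 73 xor 69 = 1a
byte 4: (c5 xor 08) xor 6e = cd xor 6e = a3
byte 5: (4b xor ea) xor 20 = a1 xor 20 = 81
byte 6: (9c xor af) xor 6c = 33 xor 6c = 5f
byte 7: (21 xor 32) xor 6f = 13 xor 6f = 7c

9248cc1aa3815f7c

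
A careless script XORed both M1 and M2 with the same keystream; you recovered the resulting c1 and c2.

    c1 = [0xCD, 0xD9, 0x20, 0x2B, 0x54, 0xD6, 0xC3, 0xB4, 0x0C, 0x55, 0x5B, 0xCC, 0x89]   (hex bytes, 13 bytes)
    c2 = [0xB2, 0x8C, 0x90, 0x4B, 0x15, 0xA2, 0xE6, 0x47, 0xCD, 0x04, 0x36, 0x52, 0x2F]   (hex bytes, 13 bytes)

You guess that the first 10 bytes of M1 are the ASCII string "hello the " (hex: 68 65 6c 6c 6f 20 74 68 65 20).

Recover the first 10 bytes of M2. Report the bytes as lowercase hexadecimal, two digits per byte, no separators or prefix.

1730dc0c2e54519ba471

First, c1 ⊕ c2 = (M1 ⊕ K) ⊕ (M2 ⊕ K) = M1 ⊕ M2, so the key drops out. Then M2 = (M1 ⊕ M2) ⊕ M1 over the first 10 bytes.
byte 0: (cd ⊕ b2) ⊕ 68 = 7f ⊕ 68 = 17
byte 1: (d9 ⊕ 8c) ⊕ 65 = 55 ⊕ 65 = 30
byte 2: (20 ⊕ 90) ⊕ 6c = b0 ⊕ 6c = dc
byte 3: (2b ⊕ 4b) ⊕ 6c = 60 ⊕ 6c = 0c
byte 4: (54 ⊕ 15) ⊕ 6f = 41 ⊕ 6f = 2e
byte 5: (d6 ⊕ a2) ⊕ 20 = 74 ⊕ 20 = 54
byte 6: (c3 ⊕ e6) ⊕ 74 = 25 ⊕ 74 = 51
byte 7: (b4 ⊕ 47) ⊕ 68 = f3 ⊕ 68 = 9b
byte 8: (0c ⊕ cd) ⊕ 65 = c1 ⊕ 65 = a4
byte 9: (55 ⊕ 04) ⊕ 20 = 51 ⊕ 20 = 71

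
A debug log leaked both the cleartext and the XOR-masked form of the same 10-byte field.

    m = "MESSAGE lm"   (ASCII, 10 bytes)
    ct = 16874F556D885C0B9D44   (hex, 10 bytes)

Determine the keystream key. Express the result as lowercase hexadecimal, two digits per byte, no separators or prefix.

Since ct = m ⊕ key, XORing both sides with m gives key = m ⊕ ct.
 77 xor  22 =  91
 69 xor 135 = 194
 83 xor  79 =  28
 83 xor  85 =   6
 65 xor 109 =  44
 71 xor 136 = 207
 69 xor  92 =  25
 32 xor  11 =  43
108 xor 157 = 241
109 xor  68 =  41

5bc21c062ccf192bf129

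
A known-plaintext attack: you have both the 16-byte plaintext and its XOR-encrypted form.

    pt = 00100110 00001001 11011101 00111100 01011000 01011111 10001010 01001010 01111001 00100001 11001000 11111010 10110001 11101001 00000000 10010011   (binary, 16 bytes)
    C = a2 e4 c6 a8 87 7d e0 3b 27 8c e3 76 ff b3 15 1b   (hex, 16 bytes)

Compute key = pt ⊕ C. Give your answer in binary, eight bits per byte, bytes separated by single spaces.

Since C = pt ⊕ key, XORing both sides with pt gives key = pt ⊕ C.
byte 0: 26 xor a2 = 84
byte 1: 09 xor e4 = ed
byte 2: dd xor c6 = 1b
byte 3: 3c xor a8 = 94
byte 4: 58 xor 87 = df
byte 5: 5f xor 7d = 22
byte 6: 8a xor e0 = 6a
byte 7: 4a xor 3b = 71
byte 8: 79 xor 27 = 5e
byte 9: 21 xor 8c = ad
byte 10: c8 xor e3 = 2b
byte 11: fa xor 76 = 8c
byte 12: b1 xor ff = 4e
byte 13: e9 xor b3 = 5a
byte 14: 00 xor 15 = 15
byte 15: 93 xor 1b = 88

10000100 11101101 00011011 10010100 11011111 00100010 01101010 01110001 01011110 10101101 00101011 10001100 01001110 01011010 00010101 10001000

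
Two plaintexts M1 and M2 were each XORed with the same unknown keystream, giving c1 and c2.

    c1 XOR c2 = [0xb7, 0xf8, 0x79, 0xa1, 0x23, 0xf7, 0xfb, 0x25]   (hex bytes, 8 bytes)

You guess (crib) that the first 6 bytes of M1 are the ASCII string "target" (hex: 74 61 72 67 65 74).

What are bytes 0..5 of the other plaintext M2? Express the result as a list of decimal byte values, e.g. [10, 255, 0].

[195, 153, 11, 198, 70, 131]

Since c1 ⊕ c2 = M1 ⊕ M2, XORing with the guessed M1 bytes yields the corresponding M2 bytes: M2 = (c1 ⊕ c2) ⊕ M1.
183 xor 116 = 195
248 xor  97 = 153
121 xor 114 =  11
161 xor 103 = 198
 35 xor 101 =  70
247 xor 116 = 131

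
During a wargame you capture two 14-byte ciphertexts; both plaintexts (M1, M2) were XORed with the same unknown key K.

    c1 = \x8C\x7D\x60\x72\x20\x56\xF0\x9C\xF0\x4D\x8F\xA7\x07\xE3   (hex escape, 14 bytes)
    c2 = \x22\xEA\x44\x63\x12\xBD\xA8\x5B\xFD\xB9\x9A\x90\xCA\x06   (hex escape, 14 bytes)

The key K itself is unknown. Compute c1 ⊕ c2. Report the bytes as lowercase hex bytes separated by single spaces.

ae 97 24 11 32 eb 58 c7 0d f4 15 37 cd e5

c1 ⊕ c2 = (M1 ⊕ K) ⊕ (M2 ⊕ K) = M1 ⊕ M2 — the shared key cancels under XOR.
140 XOR  34 = 174
125 XOR 234 = 151
 96 XOR  68 =  36
114 XOR  99 =  17
 32 XOR  18 =  50
 86 XOR 189 = 235
240 XOR 168 =  88
156 XOR  91 = 199
240 XOR 253 =  13
 77 XOR 185 = 244
143 XOR 154 =  21
167 XOR 144 =  55
  7 XOR 202 = 205
227 XOR   6 = 229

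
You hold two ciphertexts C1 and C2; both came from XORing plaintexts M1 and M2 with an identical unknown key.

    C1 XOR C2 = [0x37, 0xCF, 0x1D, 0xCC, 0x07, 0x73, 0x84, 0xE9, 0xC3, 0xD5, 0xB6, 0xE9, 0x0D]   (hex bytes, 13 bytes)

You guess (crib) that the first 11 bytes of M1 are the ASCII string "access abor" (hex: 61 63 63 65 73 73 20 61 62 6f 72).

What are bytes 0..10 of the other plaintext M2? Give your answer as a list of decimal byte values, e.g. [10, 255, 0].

Since C1 ⊕ C2 = M1 ⊕ M2, XORing with the guessed M1 bytes yields the corresponding M2 bytes: M2 = (C1 ⊕ C2) ⊕ M1.
byte 0: 37 xor 61 = 56
byte 1: cf xor 63 = ac
byte 2: 1d xor 63 = 7e
byte 3: cc xor 65 = a9
byte 4: 07 xor 73 = 74
byte 5: 73 xor 73 = 00
byte 6: 84 xor 20 = a4
byte 7: e9 xor 61 = 88
byte 8: c3 xor 62 = a1
byte 9: d5 xor 6f = ba
byte 10: b6 xor 72 = c4

[86, 172, 126, 169, 116, 0, 164, 136, 161, 186, 196]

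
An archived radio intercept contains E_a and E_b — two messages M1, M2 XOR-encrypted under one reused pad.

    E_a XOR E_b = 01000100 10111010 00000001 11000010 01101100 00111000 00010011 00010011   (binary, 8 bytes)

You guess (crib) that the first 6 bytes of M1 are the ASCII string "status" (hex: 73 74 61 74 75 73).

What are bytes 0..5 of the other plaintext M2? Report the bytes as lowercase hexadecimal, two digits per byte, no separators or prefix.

37ce60b6194b

Since E_a ⊕ E_b = M1 ⊕ M2, XORing with the guessed M1 bytes yields the corresponding M2 bytes: M2 = (E_a ⊕ E_b) ⊕ M1.
byte 0: 44 XOR 73 = 37
byte 1: ba XOR 74 = ce
byte 2: 01 XOR 61 = 60
byte 3: c2 XOR 74 = b6
byte 4: 6c XOR 75 = 19
byte 5: 38 XOR 73 = 4b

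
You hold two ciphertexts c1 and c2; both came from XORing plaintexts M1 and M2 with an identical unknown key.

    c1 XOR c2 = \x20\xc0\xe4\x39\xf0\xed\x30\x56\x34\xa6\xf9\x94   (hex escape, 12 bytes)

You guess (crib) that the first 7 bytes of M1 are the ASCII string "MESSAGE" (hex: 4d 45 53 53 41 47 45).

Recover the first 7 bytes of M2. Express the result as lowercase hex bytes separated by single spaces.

Since c1 ⊕ c2 = M1 ⊕ M2, XORing with the guessed M1 bytes yields the corresponding M2 bytes: M2 = (c1 ⊕ c2) ⊕ M1.
20 ⊕ 4d = 6d
c0 ⊕ 45 = 85
e4 ⊕ 53 = b7
39 ⊕ 53 = 6a
f0 ⊕ 41 = b1
ed ⊕ 47 = aa
30 ⊕ 45 = 75

6d 85 b7 6a b1 aa 75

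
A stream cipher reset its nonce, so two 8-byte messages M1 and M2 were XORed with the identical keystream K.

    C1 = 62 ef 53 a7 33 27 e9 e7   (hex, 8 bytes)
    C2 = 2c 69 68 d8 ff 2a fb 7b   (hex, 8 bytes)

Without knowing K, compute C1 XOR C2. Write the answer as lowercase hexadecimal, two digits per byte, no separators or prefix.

4e863b7fcc0d129c

C1 ⊕ C2 = (M1 ⊕ K) ⊕ (M2 ⊕ K) = M1 ⊕ M2 — the shared key cancels under XOR.
byte 0: 62 ^ 2c = 4e
byte 1: ef ^ 69 = 86
byte 2: 53 ^ 68 = 3b
byte 3: a7 ^ d8 = 7f
byte 4: 33 ^ ff = cc
byte 5: 27 ^ 2a = 0d
byte 6: e9 ^ fb = 12
byte 7: e7 ^ 7b = 9c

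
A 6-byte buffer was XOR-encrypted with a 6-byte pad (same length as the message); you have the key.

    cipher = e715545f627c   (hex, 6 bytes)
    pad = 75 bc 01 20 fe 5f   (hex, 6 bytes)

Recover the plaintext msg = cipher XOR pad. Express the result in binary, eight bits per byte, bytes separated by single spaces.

XOR is its own inverse, so applying the key byte-wise gives the result directly.
11100111 XOR 01110101 = 10010010
00010101 XOR 10111100 = 10101001
01010100 XOR 00000001 = 01010101
01011111 XOR 00100000 = 01111111
01100010 XOR 11111110 = 10011100
01111100 XOR 01011111 = 00100011

10010010 10101001 01010101 01111111 10011100 00100011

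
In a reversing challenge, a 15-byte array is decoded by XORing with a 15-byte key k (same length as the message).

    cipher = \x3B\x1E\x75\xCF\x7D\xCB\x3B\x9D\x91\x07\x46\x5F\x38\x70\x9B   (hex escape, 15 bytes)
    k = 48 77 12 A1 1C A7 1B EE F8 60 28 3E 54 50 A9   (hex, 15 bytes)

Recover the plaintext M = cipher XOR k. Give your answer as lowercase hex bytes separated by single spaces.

byte 0: 3b ⊕ 48 = 73
byte 1: 1e ⊕ 77 = 69
byte 2: 75 ⊕ 12 = 67
byte 3: cf ⊕ a1 = 6e
byte 4: 7d ⊕ 1c = 61
byte 5: cb ⊕ a7 = 6c
byte 6: 3b ⊕ 1b = 20
byte 7: 9d ⊕ ee = 73
byte 8: 91 ⊕ f8 = 69
byte 9: 07 ⊕ 60 = 67
byte 10: 46 ⊕ 28 = 6e
byte 11: 5f ⊕ 3e = 61
byte 12: 38 ⊕ 54 = 6c
byte 13: 70 ⊕ 50 = 20
byte 14: 9b ⊕ a9 = 32

73 69 67 6e 61 6c 20 73 69 67 6e 61 6c 20 32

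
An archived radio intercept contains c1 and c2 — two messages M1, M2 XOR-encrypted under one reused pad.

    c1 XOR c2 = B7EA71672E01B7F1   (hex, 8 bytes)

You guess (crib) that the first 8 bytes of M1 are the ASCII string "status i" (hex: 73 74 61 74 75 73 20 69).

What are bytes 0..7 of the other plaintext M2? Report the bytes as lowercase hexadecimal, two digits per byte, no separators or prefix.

c49e10135b729798

Since c1 ⊕ c2 = M1 ⊕ M2, XORing with the guessed M1 bytes yields the corresponding M2 bytes: M2 = (c1 ⊕ c2) ⊕ M1.
b7 xor 73 = c4
ea xor 74 = 9e
71 xor 61 = 10
67 xor 74 = 13
2e xor 75 = 5b
01 xor 73 = 72
b7 xor 20 = 97
f1 xor 69 = 98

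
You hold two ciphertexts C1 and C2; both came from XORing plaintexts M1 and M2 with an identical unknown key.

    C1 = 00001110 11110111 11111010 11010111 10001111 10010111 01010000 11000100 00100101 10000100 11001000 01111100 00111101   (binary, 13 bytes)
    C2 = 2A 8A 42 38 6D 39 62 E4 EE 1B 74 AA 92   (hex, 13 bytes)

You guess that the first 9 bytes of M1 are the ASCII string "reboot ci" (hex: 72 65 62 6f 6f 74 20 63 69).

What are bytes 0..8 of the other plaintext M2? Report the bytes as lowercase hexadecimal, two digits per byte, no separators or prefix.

First, C1 ⊕ C2 = (M1 ⊕ K) ⊕ (M2 ⊕ K) = M1 ⊕ M2, so the key drops out. Then M2 = (M1 ⊕ M2) ⊕ M1 over the first 9 bytes.
byte 0: (0e ^ 2a) ^ 72 = 24 ^ 72 = 56
byte 1: (f7 ^ 8a) ^ 65 = 7d ^ 65 = 18
byte 2: (fa ^ 42) ^ 62 = b8 ^ 62 = da
byte 3: (d7 ^ 38) ^ 6f = ef ^ 6f = 80
byte 4: (8f ^ 6d) ^ 6f = e2 ^ 6f = 8d
byte 5: (97 ^ 39) ^ 74 = ae ^ 74 = da
byte 6: (50 ^ 62) ^ 20 = 32 ^ 20 = 12
byte 7: (c4 ^ e4) ^ 63 = 20 ^ 63 = 43
byte 8: (25 ^ ee) ^ 69 = cb ^ 69 = a2

5618da808dda1243a2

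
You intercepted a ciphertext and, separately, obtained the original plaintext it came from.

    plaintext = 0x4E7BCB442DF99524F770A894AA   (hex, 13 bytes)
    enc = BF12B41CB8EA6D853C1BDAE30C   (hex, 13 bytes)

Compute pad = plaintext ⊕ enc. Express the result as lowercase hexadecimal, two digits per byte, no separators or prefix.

f1697f589513f8a1cb6b7277a6

Since enc = plaintext ⊕ pad, XORing both sides with plaintext gives pad = plaintext ⊕ enc.
4e XOR bf = f1
7b XOR 12 = 69
cb XOR b4 = 7f
44 XOR 1c = 58
2d XOR b8 = 95
f9 XOR ea = 13
95 XOR 6d = f8
24 XOR 85 = a1
f7 XOR 3c = cb
70 XOR 1b = 6b
a8 XOR da = 72
94 XOR e3 = 77
aa XOR 0c = a6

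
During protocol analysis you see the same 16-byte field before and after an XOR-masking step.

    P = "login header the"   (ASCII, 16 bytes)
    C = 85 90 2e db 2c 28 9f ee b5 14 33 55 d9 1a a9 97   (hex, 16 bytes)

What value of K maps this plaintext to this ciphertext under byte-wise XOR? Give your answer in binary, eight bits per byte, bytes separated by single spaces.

11101001 11111111 01001001 10110010 01000010 00001000 11110111 10001011 11010100 01110000 01010110 00100111 11111001 01101110 11000001 11110010

Since C = P ⊕ K, XORing both sides with P gives K = P ⊕ C.
108 xor 133 = 233
111 xor 144 = 255
103 xor  46 =  73
105 xor 219 = 178
110 xor  44 =  66
 32 xor  40 =   8
104 xor 159 = 247
101 xor 238 = 139
 97 xor 181 = 212
100 xor  20 = 112
101 xor  51 =  86
114 xor  85 =  39
 32 xor 217 = 249
116 xor  26 = 110
104 xor 169 = 193
101 xor 151 = 242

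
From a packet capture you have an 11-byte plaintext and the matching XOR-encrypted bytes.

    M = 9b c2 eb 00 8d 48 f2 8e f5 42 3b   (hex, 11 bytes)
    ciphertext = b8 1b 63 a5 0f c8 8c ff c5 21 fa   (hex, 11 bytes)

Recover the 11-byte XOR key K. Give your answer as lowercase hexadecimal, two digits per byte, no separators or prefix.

23d988a582807e713063c1

Since ciphertext = M ⊕ K, XORing both sides with M gives K = M ⊕ ciphertext.
10011011 ^ 10111000 = 00100011
11000010 ^ 00011011 = 11011001
11101011 ^ 01100011 = 10001000
00000000 ^ 10100101 = 10100101
10001101 ^ 00001111 = 10000010
01001000 ^ 11001000 = 10000000
11110010 ^ 10001100 = 01111110
10001110 ^ 11111111 = 01110001
11110101 ^ 11000101 = 00110000
01000010 ^ 00100001 = 01100011
00111011 ^ 11111010 = 11000001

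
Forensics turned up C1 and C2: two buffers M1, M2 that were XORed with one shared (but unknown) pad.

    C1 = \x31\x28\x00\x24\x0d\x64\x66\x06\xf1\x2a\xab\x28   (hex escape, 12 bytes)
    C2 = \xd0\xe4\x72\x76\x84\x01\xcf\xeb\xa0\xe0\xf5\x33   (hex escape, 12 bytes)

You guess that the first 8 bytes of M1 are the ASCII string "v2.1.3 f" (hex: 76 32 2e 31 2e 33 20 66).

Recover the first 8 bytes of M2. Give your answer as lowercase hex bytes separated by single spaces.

First, C1 ⊕ C2 = (M1 ⊕ K) ⊕ (M2 ⊕ K) = M1 ⊕ M2, so the key drops out. Then M2 = (M1 ⊕ M2) ⊕ M1 over the first 8 bytes.
byte 0: (31 XOR d0) XOR 76 = e1 XOR 76 = 97
byte 1: (28 XOR e4) XOR 32 = cc XOR 32 = fe
byte 2: (00 XOR 72) XOR 2e = 72 XOR 2e = 5c
byte 3: (24 XOR 76) XOR 31 = 52 XOR 31 = 63
byte 4: (0d XOR 84) XOR 2e = 89 XOR 2e = a7
byte 5: (64 XOR 01) XOR 33 = 65 XOR 33 = 56
byte 6: (66 XOR cf) XOR 20 = a9 XOR 20 = 89
byte 7: (06 XOR eb) XOR 66 = ed XOR 66 = 8b

97 fe 5c 63 a7 56 89 8b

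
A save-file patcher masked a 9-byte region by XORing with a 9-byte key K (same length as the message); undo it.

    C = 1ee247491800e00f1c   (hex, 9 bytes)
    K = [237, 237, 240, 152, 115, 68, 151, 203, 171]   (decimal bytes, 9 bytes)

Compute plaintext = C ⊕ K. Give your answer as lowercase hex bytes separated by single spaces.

f3 0f b7 d1 6b 44 77 c4 b7

1e ^ ed = f3
e2 ^ ed = 0f
47 ^ f0 = b7
49 ^ 98 = d1
18 ^ 73 = 6b
00 ^ 44 = 44
e0 ^ 97 = 77
0f ^ cb = c4
1c ^ ab = b7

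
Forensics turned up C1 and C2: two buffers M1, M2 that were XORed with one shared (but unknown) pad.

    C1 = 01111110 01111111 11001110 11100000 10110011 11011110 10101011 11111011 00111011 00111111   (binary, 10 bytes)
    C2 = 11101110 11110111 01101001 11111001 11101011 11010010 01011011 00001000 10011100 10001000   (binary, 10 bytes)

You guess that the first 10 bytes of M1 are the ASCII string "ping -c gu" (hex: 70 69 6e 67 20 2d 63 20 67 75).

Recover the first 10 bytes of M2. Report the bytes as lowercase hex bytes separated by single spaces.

First, C1 ⊕ C2 = (M1 ⊕ K) ⊕ (M2 ⊕ K) = M1 ⊕ M2, so the key drops out. Then M2 = (M1 ⊕ M2) ⊕ M1 over the first 10 bytes.
byte 0: (7e ^ ee) ^ 70 = 90 ^ 70 = e0
byte 1: (7f ^ f7) ^ 69 = 88 ^ 69 = e1
byte 2: (ce ^ 69) ^ 6e = a7 ^ 6e = c9
byte 3: (e0 ^ f9) ^ 67 = 19 ^ 67 = 7e
byte 4: (b3 ^ eb) ^ 20 = 58 ^ 20 = 78
byte 5: (de ^ d2) ^ 2d = 0c ^ 2d = 21
byte 6: (ab ^ 5b) ^ 63 = f0 ^ 63 = 93
byte 7: (fb ^ 08) ^ 20 = f3 ^ 20 = d3
byte 8: (3b ^ 9c) ^ 67 = a7 ^ 67 = c0
byte 9: (3f ^ 88) ^ 75 = b7 ^ 75 = c2

e0 e1 c9 7e 78 21 93 d3 c0 c2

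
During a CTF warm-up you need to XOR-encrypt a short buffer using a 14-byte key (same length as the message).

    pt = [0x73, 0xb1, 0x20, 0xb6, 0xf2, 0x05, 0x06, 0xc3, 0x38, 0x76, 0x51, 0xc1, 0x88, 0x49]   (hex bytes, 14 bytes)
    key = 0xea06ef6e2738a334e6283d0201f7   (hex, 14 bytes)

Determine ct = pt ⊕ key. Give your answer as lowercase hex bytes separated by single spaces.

99 b7 cf d8 d5 3d a5 f7 de 5e 6c c3 89 be

XOR is its own inverse, so applying the key byte-wise gives the result directly.
73 ^ ea = 99
b1 ^ 06 = b7
20 ^ ef = cf
b6 ^ 6e = d8
f2 ^ 27 = d5
05 ^ 38 = 3d
06 ^ a3 = a5
c3 ^ 34 = f7
38 ^ e6 = de
76 ^ 28 = 5e
51 ^ 3d = 6c
c1 ^ 02 = c3
88 ^ 01 = 89
49 ^ f7 = be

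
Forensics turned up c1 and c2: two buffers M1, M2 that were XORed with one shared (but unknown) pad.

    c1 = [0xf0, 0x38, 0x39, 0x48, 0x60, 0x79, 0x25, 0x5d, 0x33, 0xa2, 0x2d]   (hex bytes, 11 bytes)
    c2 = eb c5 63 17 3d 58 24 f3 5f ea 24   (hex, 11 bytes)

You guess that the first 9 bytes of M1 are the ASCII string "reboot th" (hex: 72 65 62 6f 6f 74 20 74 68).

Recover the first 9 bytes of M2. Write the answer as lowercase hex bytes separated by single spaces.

69 98 38 30 32 55 21 da 04

First, c1 ⊕ c2 = (M1 ⊕ K) ⊕ (M2 ⊕ K) = M1 ⊕ M2, so the key drops out. Then M2 = (M1 ⊕ M2) ⊕ M1 over the first 9 bytes.
byte 0: (f0 ^ eb) ^ 72 = 1b ^ 72 = 69
byte 1: (38 ^ c5) ^ 65 = fd ^ 65 = 98
byte 2: (39 ^ 63) ^ 62 = 5a ^ 62 = 38
byte 3: (48 ^ 17) ^ 6f = 5f ^ 6f = 30
byte 4: (60 ^ 3d) ^ 6f = 5d ^ 6f = 32
byte 5: (79 ^ 58) ^ 74 = 21 ^ 74 = 55
byte 6: (25 ^ 24) ^ 20 = 01 ^ 20 = 21
byte 7: (5d ^ f3) ^ 74 = ae ^ 74 = da
byte 8: (33 ^ 5f) ^ 68 = 6c ^ 68 = 04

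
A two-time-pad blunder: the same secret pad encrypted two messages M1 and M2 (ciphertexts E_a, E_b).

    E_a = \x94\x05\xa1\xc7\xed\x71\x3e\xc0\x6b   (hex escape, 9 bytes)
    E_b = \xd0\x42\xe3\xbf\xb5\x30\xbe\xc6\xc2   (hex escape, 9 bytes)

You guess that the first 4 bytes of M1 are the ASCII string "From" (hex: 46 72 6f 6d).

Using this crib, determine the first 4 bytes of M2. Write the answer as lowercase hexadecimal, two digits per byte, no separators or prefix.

02352d15

First, E_a ⊕ E_b = (M1 ⊕ K) ⊕ (M2 ⊕ K) = M1 ⊕ M2, so the key drops out. Then M2 = (M1 ⊕ M2) ⊕ M1 over the first 4 bytes.
byte 0: (94 ^ d0) ^ 46 = 44 ^ 46 = 02
byte 1: (05 ^ 42) ^ 72 = 47 ^ 72 = 35
byte 2: (a1 ^ e3) ^ 6f = 42 ^ 6f = 2d
byte 3: (c7 ^ bf) ^ 6d = 78 ^ 6d = 15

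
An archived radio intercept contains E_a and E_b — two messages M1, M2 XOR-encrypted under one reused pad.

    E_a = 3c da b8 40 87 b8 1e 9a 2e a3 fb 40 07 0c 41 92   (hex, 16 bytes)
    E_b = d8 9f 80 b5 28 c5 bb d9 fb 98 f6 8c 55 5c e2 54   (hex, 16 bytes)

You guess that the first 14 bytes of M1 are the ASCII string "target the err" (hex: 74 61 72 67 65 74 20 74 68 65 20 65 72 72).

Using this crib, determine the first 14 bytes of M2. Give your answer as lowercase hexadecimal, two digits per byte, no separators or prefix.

First, E_a ⊕ E_b = (M1 ⊕ K) ⊕ (M2 ⊕ K) = M1 ⊕ M2, so the key drops out. Then M2 = (M1 ⊕ M2) ⊕ M1 over the first 14 bytes.
byte 0: (3c XOR d8) XOR 74 = e4 XOR 74 = 90
byte 1: (da XOR 9f) XOR 61 = 45 XOR 61 = 24
byte 2: (b8 XOR 80) XOR 72 = 38 XOR 72 = 4a
byte 3: (40 XOR b5) XOR 67 = f5 XOR 67 = 92
byte 4: (87 XOR 28) XOR 65 = af XOR 65 = ca
byte 5: (b8 XOR c5) XOR 74 = 7d XOR 74 = 09
byte 6: (1e XOR bb) XOR 20 = a5 XOR 20 = 85
byte 7: (9a XOR d9) XOR 74 = 43 XOR 74 = 37
byte 8: (2e XOR fb) XOR 68 = d5 XOR 68 = bd
byte 9: (a3 XOR 98) XOR 65 = 3b XOR 65 = 5e
byte 10: (fb XOR f6) XOR 20 = 0d XOR 20 = 2d
byte 11: (40 XOR 8c) XOR 65 = cc XOR 65 = a9
byte 12: (07 XOR 55) XOR 72 = 52 XOR 72 = 20
byte 13: (0c XOR 5c) XOR 72 = 50 XOR 72 = 22

90244a92ca098537bd5e2da92022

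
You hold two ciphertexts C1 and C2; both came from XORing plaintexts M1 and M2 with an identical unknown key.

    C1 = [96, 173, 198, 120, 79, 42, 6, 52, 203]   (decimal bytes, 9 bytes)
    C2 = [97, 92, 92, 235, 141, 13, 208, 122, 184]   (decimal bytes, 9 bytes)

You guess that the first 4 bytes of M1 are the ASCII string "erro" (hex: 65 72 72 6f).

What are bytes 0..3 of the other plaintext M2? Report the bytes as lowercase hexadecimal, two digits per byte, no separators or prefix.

6483e8fc

First, C1 ⊕ C2 = (M1 ⊕ K) ⊕ (M2 ⊕ K) = M1 ⊕ M2, so the key drops out. Then M2 = (M1 ⊕ M2) ⊕ M1 over the first 4 bytes.
byte 0: (60 ⊕ 61) ⊕ 65 = 01 ⊕ 65 = 64
byte 1: (ad ⊕ 5c) ⊕ 72 = f1 ⊕ 72 = 83
byte 2: (c6 ⊕ 5c) ⊕ 72 = 9a ⊕ 72 = e8
byte 3: (78 ⊕ eb) ⊕ 6f = 93 ⊕ 6f = fc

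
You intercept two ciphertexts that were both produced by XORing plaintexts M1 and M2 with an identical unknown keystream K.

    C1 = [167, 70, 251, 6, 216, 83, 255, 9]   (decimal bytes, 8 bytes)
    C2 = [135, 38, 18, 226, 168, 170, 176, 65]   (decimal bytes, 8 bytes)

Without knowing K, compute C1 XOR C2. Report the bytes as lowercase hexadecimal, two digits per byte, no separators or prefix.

C1 ⊕ C2 = (M1 ⊕ K) ⊕ (M2 ⊕ K) = M1 ⊕ M2 — the shared key cancels under XOR.
byte 0: a7 ⊕ 87 = 20
byte 1: 46 ⊕ 26 = 60
byte 2: fb ⊕ 12 = e9
byte 3: 06 ⊕ e2 = e4
byte 4: d8 ⊕ a8 = 70
byte 5: 53 ⊕ aa = f9
byte 6: ff ⊕ b0 = 4f
byte 7: 09 ⊕ 41 = 48

2060e9e470f94f48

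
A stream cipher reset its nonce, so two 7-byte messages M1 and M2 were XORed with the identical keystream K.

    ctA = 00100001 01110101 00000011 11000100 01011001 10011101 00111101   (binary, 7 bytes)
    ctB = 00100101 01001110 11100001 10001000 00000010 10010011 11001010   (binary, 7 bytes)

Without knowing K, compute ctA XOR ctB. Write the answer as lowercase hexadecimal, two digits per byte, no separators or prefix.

ctA ⊕ ctB = (M1 ⊕ K) ⊕ (M2 ⊕ K) = M1 ⊕ M2 — the shared key cancels under XOR.
21 XOR 25 = 04
75 XOR 4e = 3b
03 XOR e1 = e2
c4 XOR 88 = 4c
59 XOR 02 = 5b
9d XOR 93 = 0e
3d XOR ca = f7

043be24c5b0ef7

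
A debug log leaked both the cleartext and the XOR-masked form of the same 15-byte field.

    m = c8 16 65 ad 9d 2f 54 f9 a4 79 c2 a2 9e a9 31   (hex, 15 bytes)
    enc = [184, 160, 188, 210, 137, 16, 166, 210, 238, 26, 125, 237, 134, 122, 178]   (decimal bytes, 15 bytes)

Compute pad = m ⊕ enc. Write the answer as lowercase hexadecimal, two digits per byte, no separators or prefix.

70b6d97f143ff22b4a63bf4f18d383

Since enc = m ⊕ pad, XORing both sides with m gives pad = m ⊕ enc.
c8 xor b8 = 70
16 xor a0 = b6
65 xor bc = d9
ad xor d2 = 7f
9d xor 89 = 14
2f xor 10 = 3f
54 xor a6 = f2
f9 xor d2 = 2b
a4 xor ee = 4a
79 xor 1a = 63
c2 xor 7d = bf
a2 xor ed = 4f
9e xor 86 = 18
a9 xor 7a = d3
31 xor b2 = 83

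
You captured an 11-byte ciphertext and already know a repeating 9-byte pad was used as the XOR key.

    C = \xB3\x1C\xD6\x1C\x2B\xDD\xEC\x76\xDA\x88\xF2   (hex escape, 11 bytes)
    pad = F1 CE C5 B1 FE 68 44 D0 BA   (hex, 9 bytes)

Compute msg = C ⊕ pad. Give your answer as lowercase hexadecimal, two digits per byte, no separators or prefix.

The 9-byte key repeats, so the effective keystream is f1 ce c5 b1 fe 68 44 d0 ba f1 ce.
byte 0: 179 XOR 241 =  66
byte 1:  28 XOR 206 = 210
byte 2: 214 XOR 197 =  19
byte 3:  28 XOR 177 = 173
byte 4:  43 XOR 254 = 213
byte 5: 221 XOR 104 = 181
byte 6: 236 XOR  68 = 168
byte 7: 118 XOR 208 = 166
byte 8: 218 XOR 186 =  96
byte 9: 136 XOR 241 = 121
byte 10: 242 XOR 206 =  60

42d213add5b5a8a660793c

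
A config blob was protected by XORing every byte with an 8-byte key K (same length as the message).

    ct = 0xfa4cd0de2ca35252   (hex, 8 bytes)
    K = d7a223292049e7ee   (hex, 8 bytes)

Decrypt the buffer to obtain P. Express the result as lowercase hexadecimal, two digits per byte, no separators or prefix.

2deef3f70ceab5bc

byte 0: fa ^ d7 = 2d
byte 1: 4c ^ a2 = ee
byte 2: d0 ^ 23 = f3
byte 3: de ^ 29 = f7
byte 4: 2c ^ 20 = 0c
byte 5: a3 ^ 49 = ea
byte 6: 52 ^ e7 = b5
byte 7: 52 ^ ee = bc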